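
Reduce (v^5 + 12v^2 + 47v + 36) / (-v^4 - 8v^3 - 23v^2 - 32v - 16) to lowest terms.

(-v^2 + 4v - 9)/(v + 4)

By polynomial division,
  v^5 + 12v^2 + 47v + 36 = (-v + 8)(-v^4 - 8v^3 - 23v^2 - 32v - 16) + (41v^3 + 164v^2 + 287v + 164)
  -v^4 - 8v^3 - 23v^2 - 32v - 16 = (-(1/41)v - 4/41)(41v^3 + 164v^2 + 287v + 164) + (0)
Last nonzero remainder: 41v^3 + 164v^2 + 287v + 164. Dividing through by 41 gives the monic gcd v^3 + 4v^2 + 7v + 4.
Cancel v^3 + 4v^2 + 7v + 4 from numerator and denominator to get the reduced form.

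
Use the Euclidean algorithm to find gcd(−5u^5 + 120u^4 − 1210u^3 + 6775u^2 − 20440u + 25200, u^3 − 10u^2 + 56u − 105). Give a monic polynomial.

Euclidean algorithm in ℚ[u]:
  −5u^5 + 120u^4 − 1210u^3 + 6775u^2 − 20440u + 25200 = (−5u^2 + 70u − 230)(u^3 − 10u^2 + 56u − 105) + (30u^2 − 210u + 1050)
  u^3 − 10u^2 + 56u − 105 = ((1/30)u − 1/10)(30u^2 − 210u + 1050) + (0)
Last nonzero remainder: 30u^2 − 210u + 1050. Dividing through by 30 gives the monic gcd u^2 − 7u + 35.

u^2 − 7u + 35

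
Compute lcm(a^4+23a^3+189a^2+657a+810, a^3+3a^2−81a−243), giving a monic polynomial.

a^5+14a^4−18a^3−1044a^2−5103a−7290

Apply the Euclidean algorithm:
  a^4+23a^3+189a^2+657a+810 = (a+20)(a^3+3a^2−81a−243) + (210a^2+2520a+5670)
  a^3+3a^2−81a−243 = ((1/210)a−3/70)(210a^2+2520a+5670) + (0)
Last nonzero remainder: 210a^2+2520a+5670. Dividing through by 210 gives the monic gcd a^2+12a+27.
Then lcm(f, g) = f·g / gcd(f, g); expanding and making the result monic gives the answer.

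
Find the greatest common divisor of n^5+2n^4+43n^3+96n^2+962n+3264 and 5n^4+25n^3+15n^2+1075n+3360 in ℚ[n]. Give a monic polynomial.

n^3-2n^2+17n+96

Repeated division with remainder:
  n^5+2n^4+43n^3+96n^2+962n+3264 = ((1/5)n-3/5)(5n^4+25n^3+15n^2+1075n+3360) + (55n^3-110n^2+935n+5280)
  5n^4+25n^3+15n^2+1075n+3360 = ((1/11)n+7/11)(55n^3-110n^2+935n+5280) + (0)
Last nonzero remainder: 55n^3-110n^2+935n+5280. Dividing through by 55 gives the monic gcd n^3-2n^2+17n+96.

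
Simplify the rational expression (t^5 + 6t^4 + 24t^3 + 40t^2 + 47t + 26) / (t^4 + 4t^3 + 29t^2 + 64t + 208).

(t^3 + 2t^2 + 3t + 2)/(t^2 + 16)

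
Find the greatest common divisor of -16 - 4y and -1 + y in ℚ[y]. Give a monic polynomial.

1

Apply the Euclidean algorithm:
  -4y - 16 = (-4)(y - 1) + (-20)
  y - 1 = (-(1/20)y + 1/20)(-20) + (0)
The last nonzero remainder is the constant -20, so the polynomials are coprime and gcd = 1.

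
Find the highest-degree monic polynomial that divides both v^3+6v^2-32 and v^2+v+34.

Euclidean algorithm in ℚ[v]:
  v^3+6v^2-32 = (v+5)(v^2+v+34) + (-39v-202)
  v^2+v+34 = (-(1/39)v+163/1521)(-39v-202) + (84640/1521)
  -39v-202 = (-(59319/84640)v-153621/42320)(84640/1521) + (0)
The last nonzero remainder is the constant 84640/1521, so the polynomials are coprime and gcd = 1.

1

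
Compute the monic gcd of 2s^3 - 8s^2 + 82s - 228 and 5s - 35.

1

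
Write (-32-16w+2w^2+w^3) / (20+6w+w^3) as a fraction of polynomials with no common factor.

(-16+w^2)/(10-2w+w^2)

Euclidean algorithm in ℚ[w]:
  w^3+2w^2-16w-32 = (w^3+6w+20) + (2w^2-22w-52)
  w^3+6w+20 = ((1/2)w+11/2)(2w^2-22w-52) + (153w+306)
  2w^2-22w-52 = ((2/153)w-26/153)(153w+306) + (0)
Last nonzero remainder: 153w+306. Dividing through by 153 gives the monic gcd w+2.
Cancel w+2 from numerator and denominator to get the reduced form.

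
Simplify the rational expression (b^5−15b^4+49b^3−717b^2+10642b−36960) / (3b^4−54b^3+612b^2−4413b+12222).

Repeated division with remainder:
  b^5−15b^4+49b^3−717b^2+10642b−36960 = ((1/3)b+1)(3b^4−54b^3+612b^2−4413b+12222) + (−101b^3+142b^2+10981b−49182)
  3b^4−54b^3+612b^2−4413b+12222 = (−(3/101)b+5028/10201)(−101b^3+142b^2+10981b−49182) + ((8856279/10201)b^2−(115131627/10201)b+371963718/10201)
  −101b^3+142b^2+10981b−49182 = (−(1030301/8856279)b−11945371/8856279)((8856279/10201)b^2−(115131627/10201)b+371963718/10201) + (0)
Last nonzero remainder: (8856279/10201)b^2−(115131627/10201)b+371963718/10201. Dividing through by 8856279/10201 gives the monic gcd b^2−13b+42.
Cancel b^2−13b+42 from numerator and denominator to get the reduced form.

(b^3−2b^2−19b−880)/(3b^2−15b+291)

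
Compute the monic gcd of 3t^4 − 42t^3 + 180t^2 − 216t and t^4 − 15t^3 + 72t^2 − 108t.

t^3 − 12t^2 + 36t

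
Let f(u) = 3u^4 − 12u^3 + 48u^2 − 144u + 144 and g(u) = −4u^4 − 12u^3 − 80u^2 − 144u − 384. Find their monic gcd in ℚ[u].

u^2 + 12

Apply the Euclidean algorithm:
  3u^4 − 12u^3 + 48u^2 − 144u + 144 = (−3/4)(−4u^4 − 12u^3 − 80u^2 − 144u − 384) + (−21u^3 − 12u^2 − 252u − 144)
  −4u^4 − 12u^3 − 80u^2 − 144u − 384 = ((4/21)u + 68/147)(−21u^3 − 12u^2 − 252u − 144) + (−(1296/49)u^2 − 15552/49)
  −21u^3 − 12u^2 − 252u − 144 = ((343/432)u + 49/108)(−(1296/49)u^2 − 15552/49) + (0)
Last nonzero remainder: −(1296/49)u^2 − 15552/49. Dividing through by −1296/49 gives the monic gcd u^2 + 12.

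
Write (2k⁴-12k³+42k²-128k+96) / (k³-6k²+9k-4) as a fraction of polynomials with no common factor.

Euclidean algorithm in ℚ[k]:
  2k⁴-12k³+42k²-128k+96 = (2k)(k³-6k²+9k-4) + (24k²-120k+96)
  k³-6k²+9k-4 = ((1/24)k-1/24)(24k²-120k+96) + (0)
Last nonzero remainder: 24k²-120k+96. Dividing through by 24 gives the monic gcd k²-5k+4.
Cancel k²-5k+4 from numerator and denominator to get the reduced form.

(2k²-2k+24)/(k-1)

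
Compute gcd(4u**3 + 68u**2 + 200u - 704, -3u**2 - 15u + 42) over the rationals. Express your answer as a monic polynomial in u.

Apply the Euclidean algorithm:
  4u**3 + 68u**2 + 200u - 704 = (-(4/3)u - 16)(-3u**2 - 15u + 42) + (16u - 32)
  -3u**2 - 15u + 42 = (-(3/16)u - 21/16)(16u - 32) + (0)
Last nonzero remainder: 16u - 32. Dividing through by 16 gives the monic gcd u - 2.

u - 2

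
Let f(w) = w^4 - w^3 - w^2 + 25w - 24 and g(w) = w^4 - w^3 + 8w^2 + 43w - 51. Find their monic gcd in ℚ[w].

w^2 + 2w - 3

Apply the Euclidean algorithm:
  w^4 - w^3 - w^2 + 25w - 24 = (w^4 - w^3 + 8w^2 + 43w - 51) + (-9w^2 - 18w + 27)
  w^4 - w^3 + 8w^2 + 43w - 51 = (-(1/9)w^2 + (1/3)w - 17/9)(-9w^2 - 18w + 27) + (0)
Last nonzero remainder: -9w^2 - 18w + 27. Dividing through by -9 gives the monic gcd w^2 + 2w - 3.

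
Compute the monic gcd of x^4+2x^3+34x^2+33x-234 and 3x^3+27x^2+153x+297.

x+3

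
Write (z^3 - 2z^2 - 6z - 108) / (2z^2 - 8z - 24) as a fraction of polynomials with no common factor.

(z^2 + 4z + 18)/(2z + 4)

By polynomial division,
  z^3 - 2z^2 - 6z - 108 = ((1/2)z + 1)(2z^2 - 8z - 24) + (14z - 84)
  2z^2 - 8z - 24 = ((1/7)z + 2/7)(14z - 84) + (0)
Last nonzero remainder: 14z - 84. Dividing through by 14 gives the monic gcd z - 6.
Cancel z - 6 from numerator and denominator to get the reduced form.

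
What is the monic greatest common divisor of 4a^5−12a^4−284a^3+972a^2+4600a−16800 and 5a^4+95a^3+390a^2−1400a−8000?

a^2+a−20

Apply the Euclidean algorithm:
  4a^5−12a^4−284a^3+972a^2+4600a−16800 = ((4/5)a−88/5)(5a^4+95a^3+390a^2−1400a−8000) + (1076a^3+8956a^2−13640a−157600)
  5a^4+95a^3+390a^2−1400a−8000 = ((5/1076)a+3590/72361)(1076a^3+8956a^2−13640a−157600) + ((655200/72361)a^2+(655200/72361)a−13104000/72361)
  1076a^3+8956a^2−13640a−157600 = ((19465109/163800)a+14255117/16380)((655200/72361)a^2+(655200/72361)a−13104000/72361) + (0)
Last nonzero remainder: (655200/72361)a^2+(655200/72361)a−13104000/72361. Dividing through by 655200/72361 gives the monic gcd a^2+a−20.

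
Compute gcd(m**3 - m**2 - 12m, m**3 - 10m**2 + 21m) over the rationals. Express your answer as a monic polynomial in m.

Repeated division with remainder:
  m**3 - m**2 - 12m = (m**3 - 10m**2 + 21m) + (9m**2 - 33m)
  m**3 - 10m**2 + 21m = ((1/9)m - 19/27)(9m**2 - 33m) + (-(20/9)m)
  9m**2 - 33m = (-(81/20)m + 297/20)(-(20/9)m) + (0)
Last nonzero remainder: -(20/9)m. Dividing through by -20/9 gives the monic gcd m.

m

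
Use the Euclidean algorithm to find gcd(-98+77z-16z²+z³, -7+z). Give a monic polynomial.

-7+z

Repeated division with remainder:
  z³-16z²+77z-98 = (z²-9z+14)(z-7) + (0)
The last nonzero remainder z-7 is already monic.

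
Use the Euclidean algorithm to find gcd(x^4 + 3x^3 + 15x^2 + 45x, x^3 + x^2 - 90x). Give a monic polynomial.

x

By polynomial division,
  x^4 + 3x^3 + 15x^2 + 45x = (x + 2)(x^3 + x^2 - 90x) + (103x^2 + 225x)
  x^3 + x^2 - 90x = ((1/103)x - 122/10609)(103x^2 + 225x) + (-(927360/10609)x)
  103x^2 + 225x = (-(1092727/927360)x - 53045/20608)(-(927360/10609)x) + (0)
Last nonzero remainder: -(927360/10609)x. Dividing through by -927360/10609 gives the monic gcd x.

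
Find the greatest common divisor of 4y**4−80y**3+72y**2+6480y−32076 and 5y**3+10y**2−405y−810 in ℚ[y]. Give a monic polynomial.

y**2−81

By polynomial division,
  4y**4−80y**3+72y**2+6480y−32076 = ((4/5)y−88/5)(5y**3+10y**2−405y−810) + (572y**2−46332)
  5y**3+10y**2−405y−810 = ((5/572)y+5/286)(572y**2−46332) + (0)
Last nonzero remainder: 572y**2−46332. Dividing through by 572 gives the monic gcd y**2−81.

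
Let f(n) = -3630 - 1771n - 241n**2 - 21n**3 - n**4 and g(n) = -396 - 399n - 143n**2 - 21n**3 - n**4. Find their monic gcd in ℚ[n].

By polynomial division,
  -n**4 - 21n**3 - 241n**2 - 1771n - 3630 = (-n**4 - 21n**3 - 143n**2 - 399n - 396) + (-98n**2 - 1372n - 3234)
  -n**4 - 21n**3 - 143n**2 - 399n - 396 = ((1/98)n**2 + (1/14)n + 6/49)(-98n**2 - 1372n - 3234) + (0)
Last nonzero remainder: -98n**2 - 1372n - 3234. Dividing through by -98 gives the monic gcd n**2 + 14n + 33.

33 + 14n + n**2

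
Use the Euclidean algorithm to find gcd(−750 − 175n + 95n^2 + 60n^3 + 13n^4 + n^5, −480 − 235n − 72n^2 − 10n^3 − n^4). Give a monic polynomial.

15 + 5n + n^2

Repeated division with remainder:
  n^5 + 13n^4 + 60n^3 + 95n^2 − 175n − 750 = (−n − 3)(−n^4 − 10n^3 − 72n^2 − 235n − 480) + (−42n^3 − 356n^2 − 1360n − 2190)
  −n^4 − 10n^3 − 72n^2 − 235n − 480 = ((1/42)n + 16/441)(−42n^3 − 356n^2 − 1360n − 2190) + (−(11776/441)n^2 − (58880/441)n − 58880/147)
  −42n^3 − 356n^2 − 1360n − 2190 = ((9261/5888)n + 32193/5888)(−(11776/441)n^2 − (58880/441)n − 58880/147) + (0)
Last nonzero remainder: −(11776/441)n^2 − (58880/441)n − 58880/147. Dividing through by −11776/441 gives the monic gcd n^2 + 5n + 15.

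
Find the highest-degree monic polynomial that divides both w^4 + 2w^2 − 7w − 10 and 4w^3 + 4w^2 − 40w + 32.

w − 2

Euclidean algorithm in ℚ[w]:
  w^4 + 2w^2 − 7w − 10 = ((1/4)w − 1/4)(4w^3 + 4w^2 − 40w + 32) + (13w^2 − 25w − 2)
  4w^3 + 4w^2 − 40w + 32 = ((4/13)w + 152/169)(13w^2 − 25w − 2) + (−(2856/169)w + 5712/169)
  13w^2 − 25w − 2 = (−(2197/2856)w − 169/2856)(−(2856/169)w + 5712/169) + (0)
Last nonzero remainder: −(2856/169)w + 5712/169. Dividing through by −2856/169 gives the monic gcd w − 2.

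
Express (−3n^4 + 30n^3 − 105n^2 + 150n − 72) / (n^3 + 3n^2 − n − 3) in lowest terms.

(−3n^3 + 27n^2 − 78n + 72)/(n^2 + 4n + 3)

Repeated division with remainder:
  −3n^4 + 30n^3 − 105n^2 + 150n − 72 = (−3n + 39)(n^3 + 3n^2 − n − 3) + (−225n^2 + 180n + 45)
  n^3 + 3n^2 − n − 3 = (−(1/225)n − 19/1125)(−225n^2 + 180n + 45) + ((56/25)n − 56/25)
  −225n^2 + 180n + 45 = (−(5625/56)n − 1125/56)((56/25)n − 56/25) + (0)
Last nonzero remainder: (56/25)n − 56/25. Dividing through by 56/25 gives the monic gcd n − 1.
Cancel n − 1 from numerator and denominator to get the reduced form.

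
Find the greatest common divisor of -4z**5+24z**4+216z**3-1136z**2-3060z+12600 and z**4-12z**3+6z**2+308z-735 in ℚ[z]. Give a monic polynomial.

Apply the Euclidean algorithm:
  -4z**5+24z**4+216z**3-1136z**2-3060z+12600 = (-4z-24)(z**4-12z**3+6z**2+308z-735) + (-48z**3+240z**2+1392z-5040)
  z**4-12z**3+6z**2+308z-735 = (-(1/48)z+7/48)(-48z**3+240z**2+1392z-5040) + (0)
Last nonzero remainder: -48z**3+240z**2+1392z-5040. Dividing through by -48 gives the monic gcd z**3-5z**2-29z+105.

z**3-5z**2-29z+105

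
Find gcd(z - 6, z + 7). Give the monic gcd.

By polynomial division,
  z - 6 = (z + 7) + (-13)
  z + 7 = (-(1/13)z - 7/13)(-13) + (0)
The last nonzero remainder is the constant -13, so the polynomials are coprime and gcd = 1.

1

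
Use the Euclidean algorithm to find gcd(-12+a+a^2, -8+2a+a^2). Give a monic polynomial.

4+a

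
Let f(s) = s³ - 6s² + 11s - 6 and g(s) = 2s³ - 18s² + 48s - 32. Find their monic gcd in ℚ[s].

s - 1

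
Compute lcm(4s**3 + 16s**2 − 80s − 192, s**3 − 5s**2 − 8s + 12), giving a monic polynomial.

By polynomial division,
  4s**3 + 16s**2 − 80s − 192 = (4)(s**3 − 5s**2 − 8s + 12) + (36s**2 − 48s − 240)
  s**3 − 5s**2 − 8s + 12 = ((1/36)s − 11/108)(36s**2 − 48s − 240) + (−(56/9)s − 112/9)
  36s**2 − 48s − 240 = (−(81/14)s + 135/7)(−(56/9)s − 112/9) + (0)
Last nonzero remainder: −(56/9)s − 112/9. Dividing through by −56/9 gives the monic gcd s + 2.
Then lcm(f, g) = f·g / gcd(f, g); expanding and making the result monic gives the answer.

s**5 − 3s**4 − 42s**3 + 116s**2 + 216s − 288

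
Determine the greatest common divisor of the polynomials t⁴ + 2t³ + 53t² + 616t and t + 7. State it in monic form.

Euclidean algorithm in ℚ[t]:
  t⁴ + 2t³ + 53t² + 616t = (t³ - 5t² + 88t)(t + 7) + (0)
The last nonzero remainder t + 7 is already monic.

t + 7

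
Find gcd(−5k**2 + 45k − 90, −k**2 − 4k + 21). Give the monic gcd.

k − 3

Euclidean algorithm in ℚ[k]:
  −5k**2 + 45k − 90 = (5)(−k**2 − 4k + 21) + (65k − 195)
  −k**2 − 4k + 21 = (−(1/65)k − 7/65)(65k − 195) + (0)
Last nonzero remainder: 65k − 195. Dividing through by 65 gives the monic gcd k − 3.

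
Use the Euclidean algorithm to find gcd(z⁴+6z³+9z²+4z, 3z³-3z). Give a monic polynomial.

z²+z

Apply the Euclidean algorithm:
  z⁴+6z³+9z²+4z = ((1/3)z+2)(3z³-3z) + (10z²+10z)
  3z³-3z = ((3/10)z-3/10)(10z²+10z) + (0)
Last nonzero remainder: 10z²+10z. Dividing through by 10 gives the monic gcd z²+z.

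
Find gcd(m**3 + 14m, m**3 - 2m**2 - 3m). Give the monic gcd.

m

Apply the Euclidean algorithm:
  m**3 + 14m = (m**3 - 2m**2 - 3m) + (2m**2 + 17m)
  m**3 - 2m**2 - 3m = ((1/2)m - 21/4)(2m**2 + 17m) + ((345/4)m)
  2m**2 + 17m = ((8/345)m + 68/345)((345/4)m) + (0)
Last nonzero remainder: (345/4)m. Dividing through by 345/4 gives the monic gcd m.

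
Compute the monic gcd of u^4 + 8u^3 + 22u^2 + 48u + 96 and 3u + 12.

Euclidean algorithm in ℚ[u]:
  u^4 + 8u^3 + 22u^2 + 48u + 96 = ((1/3)u^3 + (4/3)u^2 + 2u + 8)(3u + 12) + (0)
Last nonzero remainder: 3u + 12. Dividing through by 3 gives the monic gcd u + 4.

u + 4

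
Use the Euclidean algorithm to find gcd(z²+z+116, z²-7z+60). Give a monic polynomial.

Euclidean algorithm in ℚ[z]:
  z²+z+116 = (z²-7z+60) + (8z+56)
  z²-7z+60 = ((1/8)z-7/4)(8z+56) + (158)
  8z+56 = ((4/79)z+28/79)(158) + (0)
The last nonzero remainder is the constant 158, so the polynomials are coprime and gcd = 1.

1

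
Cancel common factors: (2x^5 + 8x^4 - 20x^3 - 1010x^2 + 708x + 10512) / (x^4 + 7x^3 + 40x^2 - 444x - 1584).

Apply the Euclidean algorithm:
  2x^5 + 8x^4 - 20x^3 - 1010x^2 + 708x + 10512 = (2x - 6)(x^4 + 7x^3 + 40x^2 - 444x - 1584) + (-58x^3 + 118x^2 + 1212x + 1008)
  x^4 + 7x^3 + 40x^2 - 444x - 1584 = (-(1/58)x - 131/841)(-58x^3 + 118x^2 + 1212x + 1008) + ((66672/841)x^2 - (200016/841)x - 1200096/841)
  -58x^3 + 118x^2 + 1212x + 1008 = (-(24389/33336)x - 5887/8334)((66672/841)x^2 - (200016/841)x - 1200096/841) + (0)
Last nonzero remainder: (66672/841)x^2 - (200016/841)x - 1200096/841. Dividing through by 66672/841 gives the monic gcd x^2 - 3x - 18.
Cancel x^2 - 3x - 18 from numerator and denominator to get the reduced form.

(2x^3 + 14x^2 + 58x - 584)/(x^2 + 10x + 88)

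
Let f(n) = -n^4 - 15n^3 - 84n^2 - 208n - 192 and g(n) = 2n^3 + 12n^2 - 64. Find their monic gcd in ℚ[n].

Repeated division with remainder:
  -n^4 - 15n^3 - 84n^2 - 208n - 192 = (-(1/2)n - 9/2)(2n^3 + 12n^2 - 64) + (-30n^2 - 240n - 480)
  2n^3 + 12n^2 - 64 = (-(1/15)n + 2/15)(-30n^2 - 240n - 480) + (0)
Last nonzero remainder: -30n^2 - 240n - 480. Dividing through by -30 gives the monic gcd n^2 + 8n + 16.

n^2 + 8n + 16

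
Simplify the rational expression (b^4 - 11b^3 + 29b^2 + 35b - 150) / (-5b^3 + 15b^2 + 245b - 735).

(-b^3 + 8b^2 - 5b - 50)/(5b^2 - 245)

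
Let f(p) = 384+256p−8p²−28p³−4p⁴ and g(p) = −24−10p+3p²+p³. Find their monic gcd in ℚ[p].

By polynomial division,
  −4p⁴−28p³−8p²+256p+384 = (−4p−16)(p³+3p²−10p−24) + (0)
The last nonzero remainder p³+3p²−10p−24 is already monic.

−24−10p+3p²+p³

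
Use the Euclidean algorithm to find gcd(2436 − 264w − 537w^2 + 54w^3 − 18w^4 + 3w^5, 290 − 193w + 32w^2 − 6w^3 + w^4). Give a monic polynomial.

−58 + 27w − w^2 + w^3

Repeated division with remainder:
  3w^5 − 18w^4 + 54w^3 − 537w^2 − 264w + 2436 = (3w)(w^4 − 6w^3 + 32w^2 − 193w + 290) + (−42w^3 + 42w^2 − 1134w + 2436)
  w^4 − 6w^3 + 32w^2 − 193w + 290 = (−(1/42)w + 5/42)(−42w^3 + 42w^2 − 1134w + 2436) + (0)
Last nonzero remainder: −42w^3 + 42w^2 − 1134w + 2436. Dividing through by −42 gives the monic gcd w^3 − w^2 + 27w − 58.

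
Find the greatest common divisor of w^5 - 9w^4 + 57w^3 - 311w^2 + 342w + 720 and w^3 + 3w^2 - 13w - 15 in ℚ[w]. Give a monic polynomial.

Apply the Euclidean algorithm:
  w^5 - 9w^4 + 57w^3 - 311w^2 + 342w + 720 = (w^2 - 12w + 106)(w^3 + 3w^2 - 13w - 15) + (-770w^2 + 1540w + 2310)
  w^3 + 3w^2 - 13w - 15 = (-(1/770)w - 1/154)(-770w^2 + 1540w + 2310) + (0)
Last nonzero remainder: -770w^2 + 1540w + 2310. Dividing through by -770 gives the monic gcd w^2 - 2w - 3.

w^2 - 2w - 3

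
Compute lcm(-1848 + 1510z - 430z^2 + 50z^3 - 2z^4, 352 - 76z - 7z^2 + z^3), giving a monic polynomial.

7392 - 5116z + 965z^2 + 15z^3 - 17z^4 + z^5

Repeated division with remainder:
  -2z^4 + 50z^3 - 430z^2 + 1510z - 1848 = (-2z + 36)(z^3 - 7z^2 - 76z + 352) + (-330z^2 + 4950z - 14520)
  z^3 - 7z^2 - 76z + 352 = (-(1/330)z - 4/165)(-330z^2 + 4950z - 14520) + (0)
Last nonzero remainder: -330z^2 + 4950z - 14520. Dividing through by -330 gives the monic gcd z^2 - 15z + 44.
Then lcm(f, g) = f·g / gcd(f, g); expanding and making the result monic gives the answer.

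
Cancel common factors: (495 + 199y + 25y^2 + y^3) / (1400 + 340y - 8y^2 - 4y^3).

(-99 - 20y - y^2)/(-280 - 12y + 4y^2)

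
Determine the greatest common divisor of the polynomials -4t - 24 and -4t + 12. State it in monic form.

Apply the Euclidean algorithm:
  -4t - 24 = (-4t + 12) + (-36)
  -4t + 12 = ((1/9)t - 1/3)(-36) + (0)
The last nonzero remainder is the constant -36, so the polynomials are coprime and gcd = 1.

1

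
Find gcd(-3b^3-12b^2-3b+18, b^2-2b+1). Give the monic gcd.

Euclidean algorithm in ℚ[b]:
  -3b^3-12b^2-3b+18 = (-3b-18)(b^2-2b+1) + (-36b+36)
  b^2-2b+1 = (-(1/36)b+1/36)(-36b+36) + (0)
Last nonzero remainder: -36b+36. Dividing through by -36 gives the monic gcd b-1.

b-1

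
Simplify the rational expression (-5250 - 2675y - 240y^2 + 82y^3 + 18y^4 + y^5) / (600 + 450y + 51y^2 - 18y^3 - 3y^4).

Repeated division with remainder:
  y^5 + 18y^4 + 82y^3 - 240y^2 - 2675y - 5250 = (-(1/3)y - 4)(-3y^4 - 18y^3 + 51y^2 + 450y + 600) + (27y^3 + 114y^2 - 675y - 2850)
  -3y^4 - 18y^3 + 51y^2 + 450y + 600 = (-(1/9)y - 16/81)(27y^3 + 114y^2 - 675y - 2850) + (-(40/27)y^2 + 1000/27)
  27y^3 + 114y^2 - 675y - 2850 = (-(729/40)y - 1539/20)(-(40/27)y^2 + 1000/27) + (0)
Last nonzero remainder: -(40/27)y^2 + 1000/27. Dividing through by -40/27 gives the monic gcd y^2 - 25.
Cancel y^2 - 25 from numerator and denominator to get the reduced form.

(-210 - 107y - 18y^2 - y^3)/(24 + 18y + 3y^2)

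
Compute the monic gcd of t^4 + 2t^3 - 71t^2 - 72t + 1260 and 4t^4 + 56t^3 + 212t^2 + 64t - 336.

t^2 + 13t + 42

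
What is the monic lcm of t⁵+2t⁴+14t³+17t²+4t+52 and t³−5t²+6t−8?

t⁶−2t⁵+6t⁴−39t³−64t²+36t−208

Euclidean algorithm in ℚ[t]:
  t⁵+2t⁴+14t³+17t²+4t+52 = (t²+7t+43)(t³−5t²+6t−8) + (198t²−198t+396)
  t³−5t²+6t−8 = ((1/198)t−2/99)(198t²−198t+396) + (0)
Last nonzero remainder: 198t²−198t+396. Dividing through by 198 gives the monic gcd t²−t+2.
Then lcm(f, g) = f·g / gcd(f, g); expanding and making the result monic gives the answer.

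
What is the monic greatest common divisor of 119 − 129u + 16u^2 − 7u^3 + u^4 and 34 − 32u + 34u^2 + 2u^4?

Euclidean algorithm in ℚ[u]:
  u^4 − 7u^3 + 16u^2 − 129u + 119 = (1/2)(2u^4 + 34u^2 − 32u + 34) + (−7u^3 − u^2 − 113u + 102)
  2u^4 + 34u^2 − 32u + 34 = (−(2/7)u + 2/49)(−7u^3 − u^2 − 113u + 102) + ((86/49)u^2 + (86/49)u + 1462/49)
  −7u^3 − u^2 − 113u + 102 = (−(343/86)u + 147/43)((86/49)u^2 + (86/49)u + 1462/49) + (0)
Last nonzero remainder: (86/49)u^2 + (86/49)u + 1462/49. Dividing through by 86/49 gives the monic gcd u^2 + u + 17.

17 + u + u^2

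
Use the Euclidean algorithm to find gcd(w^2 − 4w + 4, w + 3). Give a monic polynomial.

Euclidean algorithm in ℚ[w]:
  w^2 − 4w + 4 = (w − 7)(w + 3) + (25)
  w + 3 = ((1/25)w + 3/25)(25) + (0)
The last nonzero remainder is the constant 25, so the polynomials are coprime and gcd = 1.

1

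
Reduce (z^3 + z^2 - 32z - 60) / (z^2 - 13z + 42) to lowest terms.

(z^2 + 7z + 10)/(z - 7)

By polynomial division,
  z^3 + z^2 - 32z - 60 = (z + 14)(z^2 - 13z + 42) + (108z - 648)
  z^2 - 13z + 42 = ((1/108)z - 7/108)(108z - 648) + (0)
Last nonzero remainder: 108z - 648. Dividing through by 108 gives the monic gcd z - 6.
Cancel z - 6 from numerator and denominator to get the reduced form.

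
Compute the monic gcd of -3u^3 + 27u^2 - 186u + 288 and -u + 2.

u - 2

Euclidean algorithm in ℚ[u]:
  -3u^3 + 27u^2 - 186u + 288 = (3u^2 - 21u + 144)(-u + 2) + (0)
Last nonzero remainder: -u + 2. Dividing through by -1 gives the monic gcd u - 2.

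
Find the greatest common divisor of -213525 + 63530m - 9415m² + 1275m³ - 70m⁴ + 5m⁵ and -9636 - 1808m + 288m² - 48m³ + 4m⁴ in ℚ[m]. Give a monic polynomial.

Repeated division with remainder:
  5m⁵ - 70m⁴ + 1275m³ - 9415m² + 63530m - 213525 = ((5/4)m - 5/2)(4m⁴ - 48m³ + 288m² - 1808m - 9636) + (795m³ - 6435m² + 71055m - 237615)
  4m⁴ - 48m³ + 288m² - 1808m - 9636 = ((4/795)m - 276/14045)(795m³ - 6435m² + 71055m - 237615) + (-(550464/2809)m² + (2201856/2809)m - 40183872/2809)
  795m³ - 6435m² + 71055m - 237615 = (-(744385/183488)m + 3047765/183488)(-(550464/2809)m² + (2201856/2809)m - 40183872/2809) + (0)
Last nonzero remainder: -(550464/2809)m² + (2201856/2809)m - 40183872/2809. Dividing through by -550464/2809 gives the monic gcd m² - 4m + 73.

73 - 4m + m²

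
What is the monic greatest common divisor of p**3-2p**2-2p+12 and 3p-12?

1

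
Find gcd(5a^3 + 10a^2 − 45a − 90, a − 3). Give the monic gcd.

a − 3

Euclidean algorithm in ℚ[a]:
  5a^3 + 10a^2 − 45a − 90 = (5a^2 + 25a + 30)(a − 3) + (0)
The last nonzero remainder a − 3 is already monic.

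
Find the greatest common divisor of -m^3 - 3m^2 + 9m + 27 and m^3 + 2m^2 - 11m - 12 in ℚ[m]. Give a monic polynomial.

By polynomial division,
  -m^3 - 3m^2 + 9m + 27 = (-1)(m^3 + 2m^2 - 11m - 12) + (-m^2 - 2m + 15)
  m^3 + 2m^2 - 11m - 12 = (-m)(-m^2 - 2m + 15) + (4m - 12)
  -m^2 - 2m + 15 = (-(1/4)m - 5/4)(4m - 12) + (0)
Last nonzero remainder: 4m - 12. Dividing through by 4 gives the monic gcd m - 3.

m - 3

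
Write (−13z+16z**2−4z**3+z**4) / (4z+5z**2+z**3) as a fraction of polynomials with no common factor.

(−13+16z−4z**2+z**3)/(4+5z+z**2)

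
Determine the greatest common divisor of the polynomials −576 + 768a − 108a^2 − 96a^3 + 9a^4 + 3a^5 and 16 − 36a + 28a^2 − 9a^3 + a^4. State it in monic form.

−8 + 14a − 7a^2 + a^3

By polynomial division,
  3a^5 + 9a^4 − 96a^3 − 108a^2 + 768a − 576 = (3a + 36)(a^4 − 9a^3 + 28a^2 − 36a + 16) + (144a^3 − 1008a^2 + 2016a − 1152)
  a^4 − 9a^3 + 28a^2 − 36a + 16 = ((1/144)a − 1/72)(144a^3 − 1008a^2 + 2016a − 1152) + (0)
Last nonzero remainder: 144a^3 − 1008a^2 + 2016a − 1152. Dividing through by 144 gives the monic gcd a^3 − 7a^2 + 14a − 8.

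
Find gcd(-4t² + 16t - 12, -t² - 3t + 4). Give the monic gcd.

Repeated division with remainder:
  -4t² + 16t - 12 = (4)(-t² - 3t + 4) + (28t - 28)
  -t² - 3t + 4 = (-(1/28)t - 1/7)(28t - 28) + (0)
Last nonzero remainder: 28t - 28. Dividing through by 28 gives the monic gcd t - 1.

t - 1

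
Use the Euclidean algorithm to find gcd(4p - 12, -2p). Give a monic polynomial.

1

By polynomial division,
  4p - 12 = (-2)(-2p) + (-12)
  -2p = ((1/6)p)(-12) + (0)
The last nonzero remainder is the constant -12, so the polynomials are coprime and gcd = 1.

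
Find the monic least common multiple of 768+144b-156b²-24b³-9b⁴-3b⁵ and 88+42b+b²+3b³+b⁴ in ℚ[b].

By polynomial division,
  -3b⁵-9b⁴-24b³-156b²+144b+768 = (-3b)(b⁴+3b³+b²+42b+88) + (-21b³-30b²+408b+768)
  b⁴+3b³+b²+42b+88 = (-(1/21)b-11/147)(-21b³-30b²+408b+768) + ((891/49)b²+(5346/49)b+7128/49)
  -21b³-30b²+408b+768 = (-(343/297)b+1568/297)((891/49)b²+(5346/49)b+7128/49) + (0)
Last nonzero remainder: (891/49)b²+(5346/49)b+7128/49. Dividing through by 891/49 gives the monic gcd b²+6b+8.
Then lcm(f, g) = f·g / gcd(f, g); expanding and making the result monic gives the answer.

-2816+240b+460b²-116b³+61b⁴+10b⁵+b⁷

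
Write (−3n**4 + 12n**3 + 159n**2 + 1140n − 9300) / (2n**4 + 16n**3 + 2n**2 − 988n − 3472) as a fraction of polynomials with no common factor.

(−3n**2 + 45n − 150)/(2n**2 − 6n − 56)

Euclidean algorithm in ℚ[n]:
  −3n**4 + 12n**3 + 159n**2 + 1140n − 9300 = (−3/2)(2n**4 + 16n**3 + 2n**2 − 988n − 3472) + (36n**3 + 162n**2 − 342n − 14508)
  2n**4 + 16n**3 + 2n**2 − 988n − 3472 = ((1/18)n + 7/36)(36n**3 + 162n**2 − 342n − 14508) + (−(21/2)n**2 − (231/2)n − 651)
  36n**3 + 162n**2 − 342n − 14508 = (−(24/7)n + 156/7)(−(21/2)n**2 − (231/2)n − 651) + (0)
Last nonzero remainder: −(21/2)n**2 − (231/2)n − 651. Dividing through by −21/2 gives the monic gcd n**2 + 11n + 62.
Cancel n**2 + 11n + 62 from numerator and denominator to get the reduced form.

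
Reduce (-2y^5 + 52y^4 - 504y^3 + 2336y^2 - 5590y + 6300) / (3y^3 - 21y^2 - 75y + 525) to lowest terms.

(-2y^3 + 28y^2 - 98y + 180)/(3y + 15)

Euclidean algorithm in ℚ[y]:
  -2y^5 + 52y^4 - 504y^3 + 2336y^2 - 5590y + 6300 = (-(2/3)y^2 + (38/3)y - 96)(3y^3 - 21y^2 - 75y + 525) + (1620y^2 - 19440y + 56700)
  3y^3 - 21y^2 - 75y + 525 = ((1/540)y + 1/108)(1620y^2 - 19440y + 56700) + (0)
Last nonzero remainder: 1620y^2 - 19440y + 56700. Dividing through by 1620 gives the monic gcd y^2 - 12y + 35.
Cancel y^2 - 12y + 35 from numerator and denominator to get the reduced form.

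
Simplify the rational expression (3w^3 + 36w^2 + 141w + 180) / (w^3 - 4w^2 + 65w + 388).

(3w^2 + 24w + 45)/(w^2 - 8w + 97)

Repeated division with remainder:
  3w^3 + 36w^2 + 141w + 180 = (3)(w^3 - 4w^2 + 65w + 388) + (48w^2 - 54w - 984)
  w^3 - 4w^2 + 65w + 388 = ((1/48)w - 23/384)(48w^2 - 54w - 984) + ((5265/64)w + 5265/16)
  48w^2 - 54w - 984 = ((1024/1755)w - 5248/1755)((5265/64)w + 5265/16) + (0)
Last nonzero remainder: (5265/64)w + 5265/16. Dividing through by 5265/64 gives the monic gcd w + 4.
Cancel w + 4 from numerator and denominator to get the reduced form.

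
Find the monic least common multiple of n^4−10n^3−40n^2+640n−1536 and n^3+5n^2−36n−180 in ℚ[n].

n^6+n^5−120n^4−100n^3+4304n^2+2304n−46080

Apply the Euclidean algorithm:
  n^4−10n^3−40n^2+640n−1536 = (n−15)(n^3+5n^2−36n−180) + (71n^2+280n−4236)
  n^3+5n^2−36n−180 = ((1/71)n+75/5041)(71n^2+280n−4236) + ((98280/5041)n−589680/5041)
  71n^2+280n−4236 = ((357911/98280)n+1779473/49140)((98280/5041)n−589680/5041) + (0)
Last nonzero remainder: (98280/5041)n−589680/5041. Dividing through by 98280/5041 gives the monic gcd n−6.
Then lcm(f, g) = f·g / gcd(f, g); expanding and making the result monic gives the answer.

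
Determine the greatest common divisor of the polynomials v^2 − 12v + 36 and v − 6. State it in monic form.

v − 6

Apply the Euclidean algorithm:
  v^2 − 12v + 36 = (v − 6)(v − 6) + (0)
The last nonzero remainder v − 6 is already monic.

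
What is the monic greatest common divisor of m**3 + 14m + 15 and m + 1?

Repeated division with remainder:
  m**3 + 14m + 15 = (m**2 - m + 15)(m + 1) + (0)
The last nonzero remainder m + 1 is already monic.

m + 1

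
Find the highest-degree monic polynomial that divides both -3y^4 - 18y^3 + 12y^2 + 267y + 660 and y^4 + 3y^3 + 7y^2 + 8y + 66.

y^2 + 5y + 11

Repeated division with remainder:
  -3y^4 - 18y^3 + 12y^2 + 267y + 660 = (-3)(y^4 + 3y^3 + 7y^2 + 8y + 66) + (-9y^3 + 33y^2 + 291y + 858)
  y^4 + 3y^3 + 7y^2 + 8y + 66 = (-(1/9)y - 20/27)(-9y^3 + 33y^2 + 291y + 858) + ((574/9)y^2 + (2870/9)y + 6314/9)
  -9y^3 + 33y^2 + 291y + 858 = (-(81/574)y + 351/287)((574/9)y^2 + (2870/9)y + 6314/9) + (0)
Last nonzero remainder: (574/9)y^2 + (2870/9)y + 6314/9. Dividing through by 574/9 gives the monic gcd y^2 + 5y + 11.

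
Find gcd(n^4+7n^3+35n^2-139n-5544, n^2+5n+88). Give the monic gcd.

Euclidean algorithm in ℚ[n]:
  n^4+7n^3+35n^2-139n-5544 = (n^2+2n-63)(n^2+5n+88) + (0)
The last nonzero remainder n^2+5n+88 is already monic.

n^2+5n+88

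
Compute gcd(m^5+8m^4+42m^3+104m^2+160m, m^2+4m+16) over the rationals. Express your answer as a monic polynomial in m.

m^2+4m+16

Apply the Euclidean algorithm:
  m^5+8m^4+42m^3+104m^2+160m = (m^3+4m^2+10m)(m^2+4m+16) + (0)
The last nonzero remainder m^2+4m+16 is already monic.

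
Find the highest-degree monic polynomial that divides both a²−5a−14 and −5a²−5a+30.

1

Apply the Euclidean algorithm:
  a²−5a−14 = (−1/5)(−5a²−5a+30) + (−6a−8)
  −5a²−5a+30 = ((5/6)a−5/18)(−6a−8) + (250/9)
  −6a−8 = (−(27/125)a−36/125)(250/9) + (0)
The last nonzero remainder is the constant 250/9, so the polynomials are coprime and gcd = 1.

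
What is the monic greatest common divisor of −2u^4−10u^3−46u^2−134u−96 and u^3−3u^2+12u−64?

u^2+u+16

Apply the Euclidean algorithm:
  −2u^4−10u^3−46u^2−134u−96 = (−2u−16)(u^3−3u^2+12u−64) + (−70u^2−70u−1120)
  u^3−3u^2+12u−64 = (−(1/70)u+2/35)(−70u^2−70u−1120) + (0)
Last nonzero remainder: −70u^2−70u−1120. Dividing through by −70 gives the monic gcd u^2+u+16.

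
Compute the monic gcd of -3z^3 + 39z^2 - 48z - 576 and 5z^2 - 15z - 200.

z - 8

Euclidean algorithm in ℚ[z]:
  -3z^3 + 39z^2 - 48z - 576 = (-(3/5)z + 6)(5z^2 - 15z - 200) + (-78z + 624)
  5z^2 - 15z - 200 = (-(5/78)z - 25/78)(-78z + 624) + (0)
Last nonzero remainder: -78z + 624. Dividing through by -78 gives the monic gcd z - 8.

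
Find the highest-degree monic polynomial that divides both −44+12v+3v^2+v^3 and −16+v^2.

1

Apply the Euclidean algorithm:
  v^3+3v^2+12v−44 = (v+3)(v^2−16) + (28v+4)
  v^2−16 = ((1/28)v−1/196)(28v+4) + (−783/49)
  28v+4 = (−(1372/783)v−196/783)(−783/49) + (0)
The last nonzero remainder is the constant −783/49, so the polynomials are coprime and gcd = 1.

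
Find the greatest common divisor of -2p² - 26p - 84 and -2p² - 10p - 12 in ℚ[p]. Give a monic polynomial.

Euclidean algorithm in ℚ[p]:
  -2p² - 26p - 84 = (-2p² - 10p - 12) + (-16p - 72)
  -2p² - 10p - 12 = ((1/8)p + 1/16)(-16p - 72) + (-15/2)
  -16p - 72 = ((32/15)p + 48/5)(-15/2) + (0)
The last nonzero remainder is the constant -15/2, so the polynomials are coprime and gcd = 1.

1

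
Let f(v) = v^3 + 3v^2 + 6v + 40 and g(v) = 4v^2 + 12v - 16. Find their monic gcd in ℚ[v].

Apply the Euclidean algorithm:
  v^3 + 3v^2 + 6v + 40 = ((1/4)v)(4v^2 + 12v - 16) + (10v + 40)
  4v^2 + 12v - 16 = ((2/5)v - 2/5)(10v + 40) + (0)
Last nonzero remainder: 10v + 40. Dividing through by 10 gives the monic gcd v + 4.

v + 4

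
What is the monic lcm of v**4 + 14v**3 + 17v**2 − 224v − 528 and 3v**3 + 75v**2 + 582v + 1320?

Repeated division with remainder:
  v**4 + 14v**3 + 17v**2 − 224v − 528 = ((1/3)v − 11/3)(3v**3 + 75v**2 + 582v + 1320) + (98v**2 + 1470v + 4312)
  3v**3 + 75v**2 + 582v + 1320 = ((3/98)v + 15/49)(98v**2 + 1470v + 4312) + (0)
Last nonzero remainder: 98v**2 + 1470v + 4312. Dividing through by 98 gives the monic gcd v**2 + 15v + 44.
Then lcm(f, g) = f·g / gcd(f, g); expanding and making the result monic gives the answer.

v**5 + 24v**4 + 157v**3 − 54v**2 − 2768v − 5280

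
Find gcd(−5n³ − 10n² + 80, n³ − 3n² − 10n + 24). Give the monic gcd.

n − 2

By polynomial division,
  −5n³ − 10n² + 80 = (−5)(n³ − 3n² − 10n + 24) + (−25n² − 50n + 200)
  n³ − 3n² − 10n + 24 = (−(1/25)n + 1/5)(−25n² − 50n + 200) + (8n − 16)
  −25n² − 50n + 200 = (−(25/8)n − 25/2)(8n − 16) + (0)
Last nonzero remainder: 8n − 16. Dividing through by 8 gives the monic gcd n − 2.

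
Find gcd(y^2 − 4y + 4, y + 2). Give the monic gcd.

Repeated division with remainder:
  y^2 − 4y + 4 = (y − 6)(y + 2) + (16)
  y + 2 = ((1/16)y + 1/8)(16) + (0)
The last nonzero remainder is the constant 16, so the polynomials are coprime and gcd = 1.

1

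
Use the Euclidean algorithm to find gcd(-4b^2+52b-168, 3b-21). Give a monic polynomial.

Euclidean algorithm in ℚ[b]:
  -4b^2+52b-168 = (-(4/3)b+8)(3b-21) + (0)
Last nonzero remainder: 3b-21. Dividing through by 3 gives the monic gcd b-7.

b-7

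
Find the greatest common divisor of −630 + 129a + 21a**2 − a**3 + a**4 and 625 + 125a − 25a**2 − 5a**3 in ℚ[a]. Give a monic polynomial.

5 + a

By polynomial division,
  a**4 − a**3 + 21a**2 + 129a − 630 = (−(1/5)a + 6/5)(−5a**3 − 25a**2 + 125a + 625) + (76a**2 + 104a − 1380)
  −5a**3 − 25a**2 + 125a + 625 = (−(5/76)a − 345/1444)(76a**2 + 104a − 1380) + ((21320/361)a + 106600/361)
  76a**2 + 104a − 1380 = ((6859/5330)a − 24909/5330)((21320/361)a + 106600/361) + (0)
Last nonzero remainder: (21320/361)a + 106600/361. Dividing through by 21320/361 gives the monic gcd a + 5.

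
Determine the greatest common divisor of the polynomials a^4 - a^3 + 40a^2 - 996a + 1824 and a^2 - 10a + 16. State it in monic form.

Euclidean algorithm in ℚ[a]:
  a^4 - a^3 + 40a^2 - 996a + 1824 = (a^2 + 9a + 114)(a^2 - 10a + 16) + (0)
The last nonzero remainder a^2 - 10a + 16 is already monic.

a^2 - 10a + 16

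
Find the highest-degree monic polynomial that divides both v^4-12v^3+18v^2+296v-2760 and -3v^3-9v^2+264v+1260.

v^2-4v-60

Repeated division with remainder:
  v^4-12v^3+18v^2+296v-2760 = (-(1/3)v+5)(-3v^3-9v^2+264v+1260) + (151v^2-604v-9060)
  -3v^3-9v^2+264v+1260 = (-(3/151)v-21/151)(151v^2-604v-9060) + (0)
Last nonzero remainder: 151v^2-604v-9060. Dividing through by 151 gives the monic gcd v^2-4v-60.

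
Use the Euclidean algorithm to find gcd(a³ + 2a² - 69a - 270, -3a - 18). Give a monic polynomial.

a + 6

Repeated division with remainder:
  a³ + 2a² - 69a - 270 = (-(1/3)a² + (4/3)a + 15)(-3a - 18) + (0)
Last nonzero remainder: -3a - 18. Dividing through by -3 gives the monic gcd a + 6.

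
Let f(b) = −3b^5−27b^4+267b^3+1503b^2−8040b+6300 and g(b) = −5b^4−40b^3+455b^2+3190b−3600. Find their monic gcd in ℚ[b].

Apply the Euclidean algorithm:
  −3b^5−27b^4+267b^3+1503b^2−8040b+6300 = ((3/5)b+3/5)(−5b^4−40b^3+455b^2+3190b−3600) + (18b^3−684b^2−7794b+8460)
  −5b^4−40b^3+455b^2+3190b−3600 = (−(5/18)b−115/9)(18b^3−684b^2−7794b+8460) + (−10450b^2−94050b+104500)
  18b^3−684b^2−7794b+8460 = (−(9/5225)b+423/5225)(−10450b^2−94050b+104500) + (0)
Last nonzero remainder: −10450b^2−94050b+104500. Dividing through by −10450 gives the monic gcd b^2+9b−10.

b^2+9b−10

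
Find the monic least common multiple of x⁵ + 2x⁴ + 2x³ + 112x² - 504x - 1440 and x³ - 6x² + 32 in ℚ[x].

Euclidean algorithm in ℚ[x]:
  x⁵ + 2x⁴ + 2x³ + 112x² - 504x - 1440 = (x² + 8x + 50)(x³ - 6x² + 32) + (380x² - 760x - 3040)
  x³ - 6x² + 32 = ((1/380)x - 1/95)(380x² - 760x - 3040) + (0)
Last nonzero remainder: 380x² - 760x - 3040. Dividing through by 380 gives the monic gcd x² - 2x - 8.
Then lcm(f, g) = f·g / gcd(f, g); expanding and making the result monic gives the answer.

x⁶ - 2x⁵ - 6x⁴ + 104x³ - 952x² + 576x + 5760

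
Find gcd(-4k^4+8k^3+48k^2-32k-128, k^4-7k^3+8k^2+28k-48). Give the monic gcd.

Repeated division with remainder:
  -4k^4+8k^3+48k^2-32k-128 = (-4)(k^4-7k^3+8k^2+28k-48) + (-20k^3+80k^2+80k-320)
  k^4-7k^3+8k^2+28k-48 = (-(1/20)k+3/20)(-20k^3+80k^2+80k-320) + (0)
Last nonzero remainder: -20k^3+80k^2+80k-320. Dividing through by -20 gives the monic gcd k^3-4k^2-4k+16.

k^3-4k^2-4k+16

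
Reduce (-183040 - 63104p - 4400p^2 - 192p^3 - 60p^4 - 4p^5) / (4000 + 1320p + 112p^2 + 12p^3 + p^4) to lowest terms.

By polynomial division,
  -4p^5 - 60p^4 - 192p^3 - 4400p^2 - 63104p - 183040 = (-4p - 12)(p^4 + 12p^3 + 112p^2 + 1320p + 4000) + (400p^3 + 2224p^2 - 31264p - 135040)
  p^4 + 12p^3 + 112p^2 + 1320p + 4000 = ((1/400)p + 161/10000)(400p^3 + 2224p^2 - 31264p - 135040) + ((96471/625)p^2 + (1350594/625)p + 771768/125)
  400p^3 + 2224p^2 - 31264p - 135040 = ((250000/96471)p - 2110000/96471)((96471/625)p^2 + (1350594/625)p + 771768/125) + (0)
Last nonzero remainder: (96471/625)p^2 + (1350594/625)p + 771768/125. Dividing through by 96471/625 gives the monic gcd p^2 + 14p + 40.
Cancel p^2 + 14p + 40 from numerator and denominator to get the reduced form.

(-4576 + 24p - 4p^2 - 4p^3)/(100 - 2p + p^2)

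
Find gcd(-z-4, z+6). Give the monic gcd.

Apply the Euclidean algorithm:
  -z-4 = (-1)(z+6) + (2)
  z+6 = ((1/2)z+3)(2) + (0)
The last nonzero remainder is the constant 2, so the polynomials are coprime and gcd = 1.

1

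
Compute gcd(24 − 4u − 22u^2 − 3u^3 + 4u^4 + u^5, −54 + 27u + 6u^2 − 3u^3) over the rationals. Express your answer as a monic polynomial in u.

Apply the Euclidean algorithm:
  u^5 + 4u^4 − 3u^3 − 22u^2 − 4u + 24 = (−(1/3)u^2 − 2u − 6)(−3u^3 + 6u^2 + 27u − 54) + (50u^2 + 50u − 300)
  −3u^3 + 6u^2 + 27u − 54 = (−(3/50)u + 9/50)(50u^2 + 50u − 300) + (0)
Last nonzero remainder: 50u^2 + 50u − 300. Dividing through by 50 gives the monic gcd u^2 + u − 6.

−6 + u + u^2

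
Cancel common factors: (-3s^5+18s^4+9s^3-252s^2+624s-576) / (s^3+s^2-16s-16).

(-3s^3+18s^2-39s+36)/(s+1)

Repeated division with remainder:
  -3s^5+18s^4+9s^3-252s^2+624s-576 = (-3s^2+21s-60)(s^3+s^2-16s-16) + (96s^2-1536)
  s^3+s^2-16s-16 = ((1/96)s+1/96)(96s^2-1536) + (0)
Last nonzero remainder: 96s^2-1536. Dividing through by 96 gives the monic gcd s^2-16.
Cancel s^2-16 from numerator and denominator to get the reduced form.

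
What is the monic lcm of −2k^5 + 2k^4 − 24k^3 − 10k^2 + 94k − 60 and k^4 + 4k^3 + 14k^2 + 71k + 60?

k^7 + 4k^6 + 11k^5 + 61k^4 + 26k^3 − 185k^2 − 38k + 120

Repeated division with remainder:
  −2k^5 + 2k^4 − 24k^3 − 10k^2 + 94k − 60 = (−2k + 10)(k^4 + 4k^3 + 14k^2 + 71k + 60) + (−36k^3 − 8k^2 − 496k − 660)
  k^4 + 4k^3 + 14k^2 + 71k + 60 = (−(1/36)k − 17/162)(−36k^3 − 8k^2 − 496k − 660) + (−(50/81)k^2 + (50/81)k − 250/27)
  −36k^3 − 8k^2 − 496k − 660 = ((1458/25)k + 1782/25)(−(50/81)k^2 + (50/81)k − 250/27) + (0)
Last nonzero remainder: −(50/81)k^2 + (50/81)k − 250/27. Dividing through by −50/81 gives the monic gcd k^2 − k + 15.
Then lcm(f, g) = f·g / gcd(f, g); expanding and making the result monic gives the answer.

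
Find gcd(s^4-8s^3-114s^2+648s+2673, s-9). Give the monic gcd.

By polynomial division,
  s^4-8s^3-114s^2+648s+2673 = (s^3+s^2-105s-297)(s-9) + (0)
The last nonzero remainder s-9 is already monic.

s-9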